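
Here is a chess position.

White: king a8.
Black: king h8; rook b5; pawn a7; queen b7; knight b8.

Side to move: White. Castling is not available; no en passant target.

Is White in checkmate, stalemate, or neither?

White to move; white king on a8.
In check: yes, from the black queen on b7.
King squares — a7: attacked by Qb7; b7: attacked by Rb5; b8: attacked by Qb7.
Legal moves for White: none.
In check with no legal moves → checkmate.

checkmate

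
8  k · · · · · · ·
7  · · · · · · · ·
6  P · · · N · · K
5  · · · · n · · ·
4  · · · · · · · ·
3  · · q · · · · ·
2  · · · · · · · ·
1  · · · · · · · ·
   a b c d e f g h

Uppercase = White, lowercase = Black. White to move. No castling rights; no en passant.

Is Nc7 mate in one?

no

After Nc7: black king on a8; in check: yes, from the white knight on c7.
Black has 3 legal replies: Kb8, Ka7, Qxc7.
In check but a legal move exists → not checkmate.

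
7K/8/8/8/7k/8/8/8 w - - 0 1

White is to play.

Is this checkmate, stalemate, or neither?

neither

White to move; white king on h8.
In check: no.
Legal moves for White: Kg8, Kh7, Kg7.
White has 3 legal moves and is not in check → neither.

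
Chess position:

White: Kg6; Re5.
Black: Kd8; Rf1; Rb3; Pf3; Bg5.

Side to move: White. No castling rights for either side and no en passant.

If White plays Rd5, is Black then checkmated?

After Rd5: black king on d8; in check: yes, from the white rook on d5.
Black has 4 legal replies: Ke8, Kc8, Ke7, Kc7.
In check but a legal move exists → not checkmate.

no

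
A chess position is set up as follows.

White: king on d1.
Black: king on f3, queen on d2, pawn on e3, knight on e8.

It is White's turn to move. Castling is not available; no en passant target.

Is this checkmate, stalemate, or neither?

checkmate

White to move; white king on d1.
In check: yes, from the black queen on d2.
King squares — c1: attacked by Qd2; e1: attacked by Qd2; c2: attacked by Qd2; d2: attacked by Pe3; e2: attacked by Qd2.
Legal moves for White: none.
In check with no legal moves → checkmate.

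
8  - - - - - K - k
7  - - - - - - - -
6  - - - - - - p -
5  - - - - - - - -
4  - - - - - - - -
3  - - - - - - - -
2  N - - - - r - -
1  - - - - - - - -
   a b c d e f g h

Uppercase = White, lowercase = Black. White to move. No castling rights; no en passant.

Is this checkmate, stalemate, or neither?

White to move; white king on f8.
In check: yes, from the black rook on f2.
King squares — e7: available; f7: attacked by Rf2; g7: attacked by Kh8; e8: available; g8: attacked by Kh8.
Legal moves for White: Ke8, Ke7.
White is in check but has 2 legal moves → neither.

neither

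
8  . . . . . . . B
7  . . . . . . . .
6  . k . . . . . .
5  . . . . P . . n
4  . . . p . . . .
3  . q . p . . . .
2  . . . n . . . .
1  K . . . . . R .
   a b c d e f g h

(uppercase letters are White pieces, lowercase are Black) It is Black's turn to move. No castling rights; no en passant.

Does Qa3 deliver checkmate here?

yes

After Qa3: white king on a1; in check: yes, from the black queen on a3.
King squares — b1: attacked by Nd2; a2: attacked by Qa3; b2: attacked by Qa3.
White has no legal moves → checkmate.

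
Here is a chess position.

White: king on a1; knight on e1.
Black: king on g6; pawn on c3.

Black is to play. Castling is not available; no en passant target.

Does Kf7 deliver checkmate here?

After Kf7: white king on a1; in check: no.
White is not in check, so this cannot be checkmate.

no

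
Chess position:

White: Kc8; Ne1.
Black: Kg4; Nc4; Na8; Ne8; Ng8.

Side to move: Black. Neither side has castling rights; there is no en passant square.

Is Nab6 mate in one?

After Nab6: white king on c8; in check: yes, from the black knight on b6.
White has 3 legal replies: Kd8, Kb8, Kb7.
In check but a legal move exists → not checkmate.

no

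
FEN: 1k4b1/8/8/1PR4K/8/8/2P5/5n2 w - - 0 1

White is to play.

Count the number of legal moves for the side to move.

17

White to move; king on h5.
In check: no.
Legal moves: Kh6, Kg6, Kg5, Kh4, Kg4, Rc8+, Rc7, Rc6, Rg5, Rf5, Re5, Rd5, Rc4, Rc3, b6, c3, c4.
Count: 17.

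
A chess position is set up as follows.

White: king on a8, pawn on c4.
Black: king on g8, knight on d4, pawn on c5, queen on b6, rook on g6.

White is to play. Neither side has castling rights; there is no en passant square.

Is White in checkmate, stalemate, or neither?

White to move; white king on a8.
In check: no.
King squares — a7: attacked by Qb6; b7: attacked by Qb6; b8: attacked by Qb6.
Legal moves for White: none.
Not in check and no legal moves → stalemate.

stalemate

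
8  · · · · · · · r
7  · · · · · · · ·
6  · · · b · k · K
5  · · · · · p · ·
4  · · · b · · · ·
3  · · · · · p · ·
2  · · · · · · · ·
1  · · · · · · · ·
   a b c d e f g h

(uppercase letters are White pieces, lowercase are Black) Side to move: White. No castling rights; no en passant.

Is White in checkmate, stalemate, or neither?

White to move; white king on h6.
In check: yes, from the black rook on h8.
King squares — g5: attacked by Kf6; h5: attacked by Rh8; g6: attacked by Kf6; g7: attacked by Kf6; h7: attacked by Rh8.
Legal moves for White: none.
In check with no legal moves → checkmate.

checkmate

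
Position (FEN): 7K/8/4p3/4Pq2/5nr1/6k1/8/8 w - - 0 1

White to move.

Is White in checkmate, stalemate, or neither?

White to move; white king on h8.
In check: no.
King squares — g7: attacked by Rg4; h7: attacked by Qf5; g8: attacked by Rg4.
Legal moves for White: none.
Not in check and no legal moves → stalemate.

stalemate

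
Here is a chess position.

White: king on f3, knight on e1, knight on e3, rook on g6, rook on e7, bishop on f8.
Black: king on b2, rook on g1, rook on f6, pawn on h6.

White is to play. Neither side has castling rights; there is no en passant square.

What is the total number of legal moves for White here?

White to move; king on f3.
In check: yes, from the black rook on f6.
Legal moves: Ke4, Ke2, Rxf6, Nf5.
Count: 4.

4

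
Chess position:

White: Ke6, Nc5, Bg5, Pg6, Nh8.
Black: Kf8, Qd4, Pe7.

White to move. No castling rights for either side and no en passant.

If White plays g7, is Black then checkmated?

no

After g7: black king on f8; in check: yes, from the white pawn on g7.
Black has 4 legal replies: Kg8, Ke8, Kxg7, Qxg7.
In check but a legal move exists → not checkmate.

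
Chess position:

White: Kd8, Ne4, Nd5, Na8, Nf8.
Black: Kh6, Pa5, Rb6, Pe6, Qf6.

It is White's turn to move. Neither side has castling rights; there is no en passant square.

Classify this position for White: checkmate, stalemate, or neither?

neither

White to move; white king on d8.
In check: yes, from the black queen on f6.
Legal moves for White: Ke8, Kc8, Kd7, Kc7, Ne7, Ndxf6, Nexf6.
White is in check but has 7 legal moves → neither.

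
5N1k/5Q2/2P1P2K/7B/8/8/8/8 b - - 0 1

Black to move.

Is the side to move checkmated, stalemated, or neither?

Black to move; black king on h8.
In check: no.
King squares — g7: attacked by Kh6; h7: attacked by Kh6; g8: attacked by Qf7.
Legal moves for Black: none.
Not in check and no legal moves → stalemate.

stalemate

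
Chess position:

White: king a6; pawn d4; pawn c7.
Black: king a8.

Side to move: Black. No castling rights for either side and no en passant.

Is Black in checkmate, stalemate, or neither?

Black to move; black king on a8.
In check: no.
King squares — a7: attacked by Ka6; b7: attacked by Ka6; b8: attacked by Pc7.
Legal moves for Black: none.
Not in check and no legal moves → stalemate.

stalemate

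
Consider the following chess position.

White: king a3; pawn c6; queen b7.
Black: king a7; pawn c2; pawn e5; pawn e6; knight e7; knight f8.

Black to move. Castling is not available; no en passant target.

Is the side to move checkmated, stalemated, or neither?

checkmate

Black to move; black king on a7.
In check: yes, from the white queen on b7.
King squares — a6: attacked by Qb7; b6: attacked by Qb7; b7: attacked by Pc6; a8: attacked by Qb7; b8: attacked by Qb7.
Legal moves for Black: none.
In check with no legal moves → checkmate.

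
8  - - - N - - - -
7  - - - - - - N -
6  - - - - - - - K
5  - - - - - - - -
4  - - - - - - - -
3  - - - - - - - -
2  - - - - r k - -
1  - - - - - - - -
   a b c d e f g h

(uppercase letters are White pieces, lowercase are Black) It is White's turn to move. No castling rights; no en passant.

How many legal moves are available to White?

White to move; king on h6.
In check: no.
Legal moves: Nf7, Nb7, Nde6, Nc6, Ne8, Nge6, Nh5, Nf5, Kh7, Kg6, Kh5, Kg5.
Count: 12.

12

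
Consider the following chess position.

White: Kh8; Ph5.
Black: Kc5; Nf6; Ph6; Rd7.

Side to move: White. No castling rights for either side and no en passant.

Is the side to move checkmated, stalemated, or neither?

White to move; white king on h8.
In check: no.
King squares — g7: attacked by Rd7; h7: attacked by Nf6; g8: attacked by Nf6.
Legal moves for White: none.
Not in check and no legal moves → stalemate.

stalemate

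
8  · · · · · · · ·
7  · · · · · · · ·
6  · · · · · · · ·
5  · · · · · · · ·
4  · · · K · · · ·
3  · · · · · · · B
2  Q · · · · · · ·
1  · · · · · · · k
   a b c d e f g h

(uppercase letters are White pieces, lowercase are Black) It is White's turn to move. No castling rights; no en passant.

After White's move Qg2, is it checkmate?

yes

After Qg2: black king on h1; in check: yes, from the white queen on g2.
King squares — g1: attacked by Qg2; g2: attacked by Bh3; h2: attacked by Qg2.
Black has no legal moves → checkmate.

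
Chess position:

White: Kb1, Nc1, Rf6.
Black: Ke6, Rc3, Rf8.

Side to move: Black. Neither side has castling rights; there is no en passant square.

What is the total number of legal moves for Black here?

6

Black to move; king on e6.
In check: yes, from the white rook on f6.
Legal moves: Ke7, Kd7, Kxf6, Ke5, Kd5, Rxf6.
Count: 6.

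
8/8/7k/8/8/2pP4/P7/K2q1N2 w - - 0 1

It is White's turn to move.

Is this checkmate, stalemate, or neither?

checkmate

White to move; white king on a1.
In check: yes, from the black queen on d1.
King squares — b1: attacked by Qd1; a2: own pawn; b2: attacked by Pc3.
Legal moves for White: none.
In check with no legal moves → checkmate.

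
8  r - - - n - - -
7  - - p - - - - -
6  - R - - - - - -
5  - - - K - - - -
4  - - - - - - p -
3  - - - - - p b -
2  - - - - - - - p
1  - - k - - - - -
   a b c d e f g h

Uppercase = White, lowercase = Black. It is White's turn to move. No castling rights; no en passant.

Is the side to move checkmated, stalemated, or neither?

neither

White to move; white king on d5.
In check: no.
Legal moves for White include: Rb8, Rb7, Rh6, Rg6, Rf6, Re6, Rd6, Rc6+, Ra6, Rb5, Rb4, Rb3, Rb2, Rb1+, Ke6, Kc6, Kc5, Ke4, ... (list truncated; more exist).
White has legal moves and is not in check → neither.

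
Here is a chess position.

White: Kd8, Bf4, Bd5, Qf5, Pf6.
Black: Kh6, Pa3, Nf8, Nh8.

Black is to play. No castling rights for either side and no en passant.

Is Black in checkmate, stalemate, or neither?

checkmate

Black to move; black king on h6.
In check: yes, from the white bishop on f4.
King squares — g5: attacked by Bf4; h5: attacked by Qf5; g6: attacked by Qf5; g7: attacked by Pf6; h7: attacked by Qf5.
Legal moves for Black: none.
In check with no legal moves → checkmate.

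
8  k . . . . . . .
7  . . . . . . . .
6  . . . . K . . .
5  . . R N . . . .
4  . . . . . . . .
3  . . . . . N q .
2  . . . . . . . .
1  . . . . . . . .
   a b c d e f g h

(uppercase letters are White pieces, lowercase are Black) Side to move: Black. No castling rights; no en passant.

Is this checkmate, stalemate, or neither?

Black to move; black king on a8.
In check: no.
Legal moves for Black include: Kb8, Kb7, Ka7, Qg8+, Qb8, Qg7, Qc7, Qg6+, Qd6+, Qg5, Qe5+, Qh4, Qg4+, Qf4, Qh3+, Qxf3, Qh2, Qg2, ... (list truncated; more exist).
Black has legal moves and is not in check → neither.

neither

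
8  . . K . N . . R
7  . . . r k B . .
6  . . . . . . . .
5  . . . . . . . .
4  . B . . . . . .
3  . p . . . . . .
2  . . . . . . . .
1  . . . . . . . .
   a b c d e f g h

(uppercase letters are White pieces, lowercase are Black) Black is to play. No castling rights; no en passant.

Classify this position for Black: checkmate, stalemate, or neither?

Black to move; black king on e7.
In check: yes, from the white bishop on b4.
Legal moves for Black: Kxf7, Rd6.
Black is in check but has 2 legal moves → neither.

neither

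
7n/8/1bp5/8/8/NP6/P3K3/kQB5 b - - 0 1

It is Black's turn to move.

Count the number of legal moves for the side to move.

Black to move; king on a1.
In check: yes, from the white queen on b1.
Legal moves: none.
Count: 0.

0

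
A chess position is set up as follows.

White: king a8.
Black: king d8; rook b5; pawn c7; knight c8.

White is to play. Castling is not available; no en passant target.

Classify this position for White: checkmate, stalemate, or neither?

White to move; white king on a8.
In check: no.
King squares — a7: attacked by Nc8; b7: attacked by Rb5; b8: attacked by Rb5.
Legal moves for White: none.
Not in check and no legal moves → stalemate.

stalemate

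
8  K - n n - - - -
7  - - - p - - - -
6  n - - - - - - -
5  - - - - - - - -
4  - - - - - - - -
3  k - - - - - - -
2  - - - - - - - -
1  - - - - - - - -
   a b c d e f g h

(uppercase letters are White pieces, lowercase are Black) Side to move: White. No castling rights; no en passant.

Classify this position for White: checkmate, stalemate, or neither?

stalemate

White to move; white king on a8.
In check: no.
King squares — a7: attacked by Nc8; b7: attacked by Nd8; b8: attacked by Na6.
Legal moves for White: none.
Not in check and no legal moves → stalemate.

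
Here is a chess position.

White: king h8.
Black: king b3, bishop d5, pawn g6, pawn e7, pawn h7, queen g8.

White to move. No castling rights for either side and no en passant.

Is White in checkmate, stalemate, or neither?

White to move; white king on h8.
In check: yes, from the black queen on g8.
King squares — g7: attacked by Qg8; h7: attacked by Qg8; g8: attacked by Bd5.
Legal moves for White: none.
In check with no legal moves → checkmate.

checkmate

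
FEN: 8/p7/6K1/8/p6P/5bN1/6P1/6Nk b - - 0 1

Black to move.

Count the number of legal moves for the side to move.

3

Black to move; king on h1.
In check: yes, from the white knight on g3.
Legal moves: Kh2, Kxg2, Kxg1.
Count: 3.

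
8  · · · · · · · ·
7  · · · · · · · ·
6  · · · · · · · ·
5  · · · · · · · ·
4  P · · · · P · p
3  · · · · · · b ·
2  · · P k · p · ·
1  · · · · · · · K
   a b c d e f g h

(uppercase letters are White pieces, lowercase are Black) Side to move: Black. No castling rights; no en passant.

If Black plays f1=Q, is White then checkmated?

After f1=Q: white king on h1; in check: yes, from the black queen on f1.
King squares — g1: attacked by Qf1; g2: attacked by Qf1; h2: attacked by Bg3.
White has no legal moves → checkmate.

yes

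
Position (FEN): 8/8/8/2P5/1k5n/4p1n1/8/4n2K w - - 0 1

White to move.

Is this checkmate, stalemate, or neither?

White to move; white king on h1.
In check: yes, from the black knight on g3.
King squares — g1: available; g2: attacked by Ne1; h2: available.
Legal moves for White: Kh2, Kg1.
White is in check but has 2 legal moves → neither.

neither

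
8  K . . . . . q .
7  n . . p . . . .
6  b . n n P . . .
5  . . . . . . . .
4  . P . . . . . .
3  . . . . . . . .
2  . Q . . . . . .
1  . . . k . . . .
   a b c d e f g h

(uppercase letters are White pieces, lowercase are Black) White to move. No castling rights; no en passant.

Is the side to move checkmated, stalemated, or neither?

checkmate

White to move; white king on a8.
In check: yes, from the black queen on g8.
King squares — a7: attacked by Nc6; b7: attacked by Ba6; b8: attacked by Nc6.
Legal moves for White: none.
In check with no legal moves → checkmate.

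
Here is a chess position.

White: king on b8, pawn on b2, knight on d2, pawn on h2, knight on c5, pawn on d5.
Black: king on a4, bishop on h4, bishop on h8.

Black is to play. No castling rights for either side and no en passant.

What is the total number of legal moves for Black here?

3

Black to move; king on a4.
In check: yes, from the white knight on c5.
Legal moves: Kb5, Ka5, Kb4.
Count: 3.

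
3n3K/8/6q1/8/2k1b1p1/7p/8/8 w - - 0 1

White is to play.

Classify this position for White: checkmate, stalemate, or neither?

stalemate

White to move; white king on h8.
In check: no.
King squares — g7: attacked by Qg6; h7: attacked by Qg6; g8: attacked by Qg6.
Legal moves for White: none.
Not in check and no legal moves → stalemate.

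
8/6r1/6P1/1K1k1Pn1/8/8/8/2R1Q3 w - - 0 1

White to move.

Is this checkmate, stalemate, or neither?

neither

White to move; white king on b5.
In check: no.
Legal moves for White include: Kb6, Ka6, Ka5, Kb4, Ka4, Qe8, Qe7, Qe6+, Qe5+, Qa5, Qh4, Qe4+, Qb4, Qg3, Qe3, Qc3, Qf2, Qe2, ... (list truncated; more exist).
White has legal moves and is not in check → neither.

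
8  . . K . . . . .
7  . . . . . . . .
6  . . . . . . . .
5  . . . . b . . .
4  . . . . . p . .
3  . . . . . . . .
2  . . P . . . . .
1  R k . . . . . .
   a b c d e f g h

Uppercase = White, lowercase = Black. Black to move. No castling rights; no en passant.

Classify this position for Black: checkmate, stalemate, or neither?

neither

Black to move; black king on b1.
In check: yes, from the white rook on a1.
King squares — a1: available; c1: attacked by Ra1; a2: attacked by Ra1; b2: available; c2: available.
Legal moves for Black: Kxc2, Kb2, Kxa1, Bxa1.
Black is in check but has 4 legal moves → neither.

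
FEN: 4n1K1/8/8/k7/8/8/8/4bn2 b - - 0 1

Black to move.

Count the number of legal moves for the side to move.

19

Black to move; king on a5.
In check: no.
Legal moves: Ng7, Nc7, Nf6+, Nd6, Kb6, Ka6, Kb5, Kb4, Ka4, Ng3, Ne3, Nh2, Nd2, Bh4, Bb4, Bg3, Bc3, Bf2, Bd2.
Count: 19.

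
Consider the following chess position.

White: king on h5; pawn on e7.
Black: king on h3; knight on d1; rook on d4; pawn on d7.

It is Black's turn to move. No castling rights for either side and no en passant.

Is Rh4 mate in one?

no

After Rh4: white king on h5; in check: yes, from the black rook on h4.
White has 2 legal replies: Kg6, Kg5.
In check but a legal move exists → not checkmate.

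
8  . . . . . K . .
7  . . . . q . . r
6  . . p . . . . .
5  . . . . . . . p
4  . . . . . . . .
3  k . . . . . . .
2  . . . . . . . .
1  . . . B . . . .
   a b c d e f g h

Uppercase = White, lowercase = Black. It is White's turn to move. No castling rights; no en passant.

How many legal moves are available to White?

1

White to move; king on f8.
In check: yes, from the black queen on e7.
Legal moves: Kg8.
Count: 1.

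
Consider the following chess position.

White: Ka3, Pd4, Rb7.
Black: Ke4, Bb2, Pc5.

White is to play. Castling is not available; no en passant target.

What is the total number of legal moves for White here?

5

White to move; king on a3.
In check: yes, from the black bishop on b2.
Legal moves: Ka4, Kb3, Kxb2, Ka2, Rxb2.
Count: 5.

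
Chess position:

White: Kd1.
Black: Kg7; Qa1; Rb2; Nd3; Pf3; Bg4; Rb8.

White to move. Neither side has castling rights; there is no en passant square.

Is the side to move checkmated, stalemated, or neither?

checkmate

White to move; white king on d1.
In check: yes, from the black queen on a1.
King squares — c1: attacked by Qa1; e1: attacked by Qa1; c2: attacked by Rb2; d2: attacked by Rb2; e2: attacked by Rb2.
Legal moves for White: none.
In check with no legal moves → checkmate.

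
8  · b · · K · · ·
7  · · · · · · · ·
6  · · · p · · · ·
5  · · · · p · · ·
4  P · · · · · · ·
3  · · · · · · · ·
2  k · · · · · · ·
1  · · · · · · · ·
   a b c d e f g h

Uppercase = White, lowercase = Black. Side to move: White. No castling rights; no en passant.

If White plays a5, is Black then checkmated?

no

After a5: black king on a2; in check: no.
Black is not in check, so this cannot be checkmate.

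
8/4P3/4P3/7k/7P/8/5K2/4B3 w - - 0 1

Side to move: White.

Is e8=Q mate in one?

After e8=Q: black king on h5; in check: yes, from the white queen on e8.
Black has 3 legal replies: Kh6, Kxh4, Kg4.
In check but a legal move exists → not checkmate.

no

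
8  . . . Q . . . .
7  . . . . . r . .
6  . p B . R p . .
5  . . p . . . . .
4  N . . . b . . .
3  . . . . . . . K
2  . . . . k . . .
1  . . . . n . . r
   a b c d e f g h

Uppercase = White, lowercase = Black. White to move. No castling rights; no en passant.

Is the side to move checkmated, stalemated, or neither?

White to move; white king on h3.
In check: yes, from the black rook on h1.
Legal moves for White: Kg4, Kg3.
White is in check but has 2 legal moves → neither.

neither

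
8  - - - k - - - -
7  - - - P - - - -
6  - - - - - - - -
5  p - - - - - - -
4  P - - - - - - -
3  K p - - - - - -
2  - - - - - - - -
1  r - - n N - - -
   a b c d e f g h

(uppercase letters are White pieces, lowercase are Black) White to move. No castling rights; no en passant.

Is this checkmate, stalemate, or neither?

White to move; white king on a3.
In check: yes, from the black rook on a1.
Legal moves for White: Kxb3.
White is in check but has 1 legal move → neither.

neither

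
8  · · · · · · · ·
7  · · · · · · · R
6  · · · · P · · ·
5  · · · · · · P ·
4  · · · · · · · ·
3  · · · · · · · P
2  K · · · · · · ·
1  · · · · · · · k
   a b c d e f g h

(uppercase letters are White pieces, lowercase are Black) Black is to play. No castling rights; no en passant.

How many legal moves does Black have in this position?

3

Black to move; king on h1.
In check: no.
Legal moves: Kh2, Kg2, Kg1.
Count: 3.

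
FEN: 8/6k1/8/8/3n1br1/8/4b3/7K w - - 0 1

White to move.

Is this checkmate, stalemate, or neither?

stalemate

White to move; white king on h1.
In check: no.
King squares — g1: attacked by Rg4; g2: attacked by Rg4; h2: attacked by Bf4.
Legal moves for White: none.
Not in check and no legal moves → stalemate.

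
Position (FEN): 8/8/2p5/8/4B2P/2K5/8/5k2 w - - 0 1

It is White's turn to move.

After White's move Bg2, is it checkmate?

no

After Bg2: black king on f1; in check: yes, from the white bishop on g2.
Black has 5 legal replies: Kxg2, Kf2, Ke2, Kg1, Ke1.
In check but a legal move exists → not checkmate.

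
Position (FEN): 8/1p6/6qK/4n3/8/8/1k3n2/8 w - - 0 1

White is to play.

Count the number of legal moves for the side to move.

White to move; king on h6.
In check: yes, from the black queen on g6.
Legal moves: none.
Count: 0.

0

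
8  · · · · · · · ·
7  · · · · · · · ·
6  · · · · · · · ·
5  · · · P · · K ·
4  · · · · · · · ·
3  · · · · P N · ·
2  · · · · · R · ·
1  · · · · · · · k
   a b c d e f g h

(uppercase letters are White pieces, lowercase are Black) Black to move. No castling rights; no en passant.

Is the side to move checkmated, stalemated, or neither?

Black to move; black king on h1.
In check: no.
King squares — g1: attacked by Nf3; g2: attacked by Rf2; h2: attacked by Rf2.
Legal moves for Black: none.
Not in check and no legal moves → stalemate.

stalemate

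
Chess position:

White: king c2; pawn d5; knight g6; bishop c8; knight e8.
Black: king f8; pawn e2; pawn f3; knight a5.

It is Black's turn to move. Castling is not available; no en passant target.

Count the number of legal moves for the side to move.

3

Black to move; king on f8.
In check: yes, from the white knight on g6.
Legal moves: Kg8, Kxe8, Kf7.
Count: 3.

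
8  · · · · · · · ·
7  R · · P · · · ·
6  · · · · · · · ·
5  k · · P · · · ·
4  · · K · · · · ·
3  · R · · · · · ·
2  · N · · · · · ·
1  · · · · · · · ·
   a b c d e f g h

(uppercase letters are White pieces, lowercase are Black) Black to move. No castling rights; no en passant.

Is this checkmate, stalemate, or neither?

checkmate

Black to move; black king on a5.
In check: yes, from the white rook on a7.
King squares — a4: attacked by Nb2; b4: attacked by Rb3; b5: attacked by Rb3; a6: attacked by Ra7; b6: attacked by Rb3.
Legal moves for Black: none.
In check with no legal moves → checkmate.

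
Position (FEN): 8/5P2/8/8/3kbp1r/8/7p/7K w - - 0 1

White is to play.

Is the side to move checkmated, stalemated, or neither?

checkmate

White to move; white king on h1.
In check: yes, from the black bishop on e4.
King squares — g1: attacked by Ph2; g2: attacked by Be4; h2: attacked by Rh4.
Legal moves for White: none.
In check with no legal moves → checkmate.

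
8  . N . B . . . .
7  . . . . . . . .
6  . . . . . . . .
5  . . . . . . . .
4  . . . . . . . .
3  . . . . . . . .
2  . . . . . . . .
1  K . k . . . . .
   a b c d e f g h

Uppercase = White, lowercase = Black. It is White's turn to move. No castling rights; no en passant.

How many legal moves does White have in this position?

11

White to move; king on a1.
In check: no.
Legal moves: Be7, Bc7, Bf6, Bb6, Bg5+, Ba5, Bh4, Nd7, Nc6, Na6, Ka2.
Count: 11.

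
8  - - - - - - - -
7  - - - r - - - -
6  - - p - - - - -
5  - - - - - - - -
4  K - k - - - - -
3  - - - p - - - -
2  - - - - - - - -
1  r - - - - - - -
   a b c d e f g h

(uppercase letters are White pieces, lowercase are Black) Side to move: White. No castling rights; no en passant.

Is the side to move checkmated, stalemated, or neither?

checkmate

White to move; white king on a4.
In check: yes, from the black rook on a1.
King squares — a3: attacked by Ra1; b3: attacked by Kc4; b4: attacked by Kc4; a5: attacked by Ra1; b5: attacked by Kc4.
Legal moves for White: none.
In check with no legal moves → checkmate.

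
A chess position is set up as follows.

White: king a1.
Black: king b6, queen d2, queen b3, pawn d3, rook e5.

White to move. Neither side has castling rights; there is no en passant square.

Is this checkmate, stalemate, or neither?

stalemate

White to move; white king on a1.
In check: no.
King squares — b1: attacked by Qb3; a2: attacked by Qd2; b2: attacked by Qd2.
Legal moves for White: none.
Not in check and no legal moves → stalemate.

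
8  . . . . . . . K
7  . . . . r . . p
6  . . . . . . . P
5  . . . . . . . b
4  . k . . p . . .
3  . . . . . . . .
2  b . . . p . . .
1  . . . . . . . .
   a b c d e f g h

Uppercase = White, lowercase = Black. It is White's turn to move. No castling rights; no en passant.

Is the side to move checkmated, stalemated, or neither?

White to move; white king on h8.
In check: no.
King squares — g7: attacked by Re7; h7: attacked by Re7; g8: attacked by Ba2.
Legal moves for White: none.
Not in check and no legal moves → stalemate.

stalemate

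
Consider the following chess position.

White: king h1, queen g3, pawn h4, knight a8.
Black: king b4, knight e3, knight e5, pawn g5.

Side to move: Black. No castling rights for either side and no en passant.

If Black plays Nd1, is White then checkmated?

no

After Nd1: white king on h1; in check: no.
White is not in check, so this cannot be checkmate.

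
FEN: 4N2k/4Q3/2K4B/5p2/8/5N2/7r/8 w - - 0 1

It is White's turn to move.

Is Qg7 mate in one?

After Qg7: black king on h8; in check: yes, from the white queen on g7.
King squares — g7: attacked by Bh6; h7: attacked by Qg7; g8: attacked by Qg7.
Black has no legal moves → checkmate.

yes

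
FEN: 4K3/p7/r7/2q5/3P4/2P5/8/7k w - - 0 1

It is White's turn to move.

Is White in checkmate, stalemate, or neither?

White to move; white king on e8.
In check: no.
Legal moves for White: Kd8, Kf7, Kd7, dxc5, d5, c4.
White has 6 legal moves and is not in check → neither.

neither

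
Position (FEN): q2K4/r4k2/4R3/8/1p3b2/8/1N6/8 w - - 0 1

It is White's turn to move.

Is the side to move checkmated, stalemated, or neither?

checkmate

White to move; white king on d8.
In check: yes, from the black queen on a8.
King squares — c7: attacked by Bf4; d7: attacked by Ra7; e7: attacked by Ra7; c8: attacked by Qa8; e8: attacked by Kf7.
Legal moves for White: none.
In check with no legal moves → checkmate.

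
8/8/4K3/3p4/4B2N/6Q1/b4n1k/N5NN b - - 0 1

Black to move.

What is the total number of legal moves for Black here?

Black to move; king on h2.
In check: yes, from the white queen on g3.
Legal moves: none.
Count: 0.

0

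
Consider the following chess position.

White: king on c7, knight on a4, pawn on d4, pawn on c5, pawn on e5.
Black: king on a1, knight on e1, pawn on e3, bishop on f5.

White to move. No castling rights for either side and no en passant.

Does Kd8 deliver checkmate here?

After Kd8: black king on a1; in check: no.
Black is not in check, so this cannot be checkmate.

no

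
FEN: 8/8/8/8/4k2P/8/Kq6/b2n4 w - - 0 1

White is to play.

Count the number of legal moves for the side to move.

White to move; king on a2.
In check: yes, from the black queen on b2.
Legal moves: none.
Count: 0.

0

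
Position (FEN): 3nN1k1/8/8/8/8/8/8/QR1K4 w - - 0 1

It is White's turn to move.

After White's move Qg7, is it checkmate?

After Qg7: black king on g8; in check: yes, from the white queen on g7.
King squares — f7: attacked by Qg7; g7: attacked by Ne8; h7: attacked by Qg7; f8: attacked by Qg7; h8: attacked by Qg7.
Black has no legal moves → checkmate.

yes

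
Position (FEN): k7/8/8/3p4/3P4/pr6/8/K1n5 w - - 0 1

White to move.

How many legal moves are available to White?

White to move; king on a1.
In check: no.
Legal moves: none.
Count: 0.

0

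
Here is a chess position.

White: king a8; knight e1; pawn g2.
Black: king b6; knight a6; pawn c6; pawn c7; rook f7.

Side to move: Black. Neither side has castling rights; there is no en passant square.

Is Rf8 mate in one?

yes

After Rf8: white king on a8; in check: yes, from the black rook on f8.
King squares — a7: attacked by Kb6; b7: attacked by Kb6; b8: attacked by Na6.
White has no legal moves → checkmate.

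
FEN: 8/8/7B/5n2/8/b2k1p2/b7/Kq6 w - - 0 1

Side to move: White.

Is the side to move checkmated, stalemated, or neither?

checkmate

White to move; white king on a1.
In check: yes, from the black queen on b1.
King squares — b1: attacked by Ba2; a2: attacked by Qb1; b2: attacked by Qb1.
Legal moves for White: none.
In check with no legal moves → checkmate.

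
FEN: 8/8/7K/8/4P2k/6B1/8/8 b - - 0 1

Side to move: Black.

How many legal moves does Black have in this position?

3

Black to move; king on h4.
In check: yes, from the white bishop on g3.
Legal moves: Kg4, Kh3, Kxg3.
Count: 3.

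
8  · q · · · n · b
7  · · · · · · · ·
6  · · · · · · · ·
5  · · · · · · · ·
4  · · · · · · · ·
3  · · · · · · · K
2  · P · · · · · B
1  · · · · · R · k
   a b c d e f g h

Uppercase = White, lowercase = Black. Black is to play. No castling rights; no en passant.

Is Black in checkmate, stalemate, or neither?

Black to move; black king on h1.
In check: yes, from the white rook on f1.
King squares — g1: attacked by Rf1; g2: attacked by Kh3; h2: attacked by Kh3.
Legal moves for Black: none.
In check with no legal moves → checkmate.

checkmate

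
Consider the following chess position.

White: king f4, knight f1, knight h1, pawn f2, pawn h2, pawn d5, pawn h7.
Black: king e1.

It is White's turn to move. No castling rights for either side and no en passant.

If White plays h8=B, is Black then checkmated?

After h8=B: black king on e1; in check: no.
Black is not in check, so this cannot be checkmate.

no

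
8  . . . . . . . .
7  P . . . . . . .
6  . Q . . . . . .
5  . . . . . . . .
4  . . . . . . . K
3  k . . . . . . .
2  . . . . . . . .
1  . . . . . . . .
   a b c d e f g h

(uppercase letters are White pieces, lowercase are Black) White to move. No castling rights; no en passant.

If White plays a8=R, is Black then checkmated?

After a8=R: black king on a3; in check: yes, from the white rook on a8.
King squares — a2: attacked by Ra8; b2: attacked by Qb6; b3: attacked by Qb6; a4: attacked by Ra8; b4: attacked by Qb6.
Black has no legal moves → checkmate.

yes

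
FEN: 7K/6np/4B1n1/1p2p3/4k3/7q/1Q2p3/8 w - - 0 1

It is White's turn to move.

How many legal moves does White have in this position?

2

White to move; king on h8.
In check: yes, from the black knight on g6.
Legal moves: Kg8, Kxg7.
Count: 2.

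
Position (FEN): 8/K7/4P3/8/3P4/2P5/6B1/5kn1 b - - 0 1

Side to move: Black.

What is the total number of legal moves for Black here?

Black to move; king on f1.
In check: yes, from the white bishop on g2.
Legal moves: Kxg2, Kf2, Ke2, Ke1.
Count: 4.

4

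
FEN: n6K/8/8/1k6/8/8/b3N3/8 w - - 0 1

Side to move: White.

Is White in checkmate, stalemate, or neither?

neither

White to move; white king on h8.
In check: no.
Legal moves for White: Kh7, Kg7, Nf4, Nd4+, Ng3, Nc3+, Ng1, Nc1.
White has 8 legal moves and is not in check → neither.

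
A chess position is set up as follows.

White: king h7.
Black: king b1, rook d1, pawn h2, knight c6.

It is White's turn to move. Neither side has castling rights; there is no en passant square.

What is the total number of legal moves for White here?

5

White to move; king on h7.
In check: no.
Legal moves: Kh8, Kg8, Kg7, Kh6, Kg6.
Count: 5.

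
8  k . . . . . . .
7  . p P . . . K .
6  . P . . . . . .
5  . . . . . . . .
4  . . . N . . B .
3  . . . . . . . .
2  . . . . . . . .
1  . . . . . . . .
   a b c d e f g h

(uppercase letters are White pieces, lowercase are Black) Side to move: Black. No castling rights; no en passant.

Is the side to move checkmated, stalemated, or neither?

Black to move; black king on a8.
In check: no.
King squares — a7: attacked by Pb6; b7: own pawn; b8: attacked by Pc7.
Legal moves for Black: none.
Not in check and no legal moves → stalemate.

stalemate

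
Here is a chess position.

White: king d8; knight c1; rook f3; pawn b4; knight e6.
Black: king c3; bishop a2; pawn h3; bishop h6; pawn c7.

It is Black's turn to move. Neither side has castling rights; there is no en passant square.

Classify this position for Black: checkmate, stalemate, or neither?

Black to move; black king on c3.
In check: yes, from the white rook on f3.
Legal moves for Black: Kc4, Kxb4, Kd2, Kc2, Kb2, Be3.
Black is in check but has 6 legal moves → neither.

neither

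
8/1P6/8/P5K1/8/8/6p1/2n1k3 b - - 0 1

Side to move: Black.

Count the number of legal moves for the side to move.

Black to move; king on e1.
In check: no.
Legal moves: Kf2, Ke2, Kd2, Kf1, Kd1, Nd3, Nb3, Ne2, Na2, g1=Q+, g1=R+, g1=B, g1=N.
Count: 13.

13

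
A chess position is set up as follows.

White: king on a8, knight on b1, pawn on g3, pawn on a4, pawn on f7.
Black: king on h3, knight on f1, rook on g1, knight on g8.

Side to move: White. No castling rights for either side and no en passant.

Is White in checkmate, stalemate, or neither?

neither

White to move; white king on a8.
In check: no.
Legal moves for White: Kb8, Kb7, Ka7, Nc3, Na3, Nd2, fxg8=Q, fxg8=R, fxg8=B, fxg8=N, f8=Q, f8=R, f8=B, f8=N, a5, g4.
White has 16 legal moves and is not in check → neither.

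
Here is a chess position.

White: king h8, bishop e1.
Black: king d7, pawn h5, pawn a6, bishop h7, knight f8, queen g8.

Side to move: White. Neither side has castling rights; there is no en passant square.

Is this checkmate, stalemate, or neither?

checkmate

White to move; white king on h8.
In check: yes, from the black queen on g8.
King squares — g7: attacked by Qg8; h7: attacked by Nf8; g8: attacked by Bh7.
Legal moves for White: none.
In check with no legal moves → checkmate.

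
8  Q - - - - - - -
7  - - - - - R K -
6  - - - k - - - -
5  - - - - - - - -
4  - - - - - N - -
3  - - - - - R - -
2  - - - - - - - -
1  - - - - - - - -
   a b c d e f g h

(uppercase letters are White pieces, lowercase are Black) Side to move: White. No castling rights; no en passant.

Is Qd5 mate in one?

After Qd5: black king on d6; in check: yes, from the white queen on d5.
King squares — c5: attacked by Qd5; d5: attacked by Nf4; e5: attacked by Qd5; c6: attacked by Qd5; e6: attacked by Nf4; c7: attacked by Rf7; d7: attacked by Qd5; e7: attacked by Rf7.
Black has no legal moves → checkmate.

yes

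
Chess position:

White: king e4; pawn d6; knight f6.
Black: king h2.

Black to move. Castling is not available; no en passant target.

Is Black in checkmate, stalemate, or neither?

Black to move; black king on h2.
In check: no.
Legal moves for Black: Kh3, Kg3, Kg2, Kh1, Kg1.
Black has 5 legal moves and is not in check → neither.

neither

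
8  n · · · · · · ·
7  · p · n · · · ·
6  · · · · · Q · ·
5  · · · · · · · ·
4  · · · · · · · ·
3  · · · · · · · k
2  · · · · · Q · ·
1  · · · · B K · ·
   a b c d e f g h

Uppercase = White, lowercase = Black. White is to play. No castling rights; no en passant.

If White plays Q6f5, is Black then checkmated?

yes

After Q6f5: black king on h3; in check: yes, from the white queen on f5.
King squares — g2: attacked by Kf1; h2: attacked by Qf2; g3: attacked by Qf2; g4: attacked by Qf5; h4: attacked by Qf2.
Black has no legal moves → checkmate.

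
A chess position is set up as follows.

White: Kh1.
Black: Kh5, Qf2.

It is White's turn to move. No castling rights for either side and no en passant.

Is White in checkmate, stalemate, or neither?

White to move; white king on h1.
In check: no.
King squares — g1: attacked by Qf2; g2: attacked by Qf2; h2: attacked by Qf2.
Legal moves for White: none.
Not in check and no legal moves → stalemate.

stalemate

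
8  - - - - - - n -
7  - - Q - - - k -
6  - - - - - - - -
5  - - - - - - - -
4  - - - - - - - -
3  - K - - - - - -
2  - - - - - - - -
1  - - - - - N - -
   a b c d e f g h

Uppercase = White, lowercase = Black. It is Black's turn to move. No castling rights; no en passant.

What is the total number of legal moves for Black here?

6

Black to move; king on g7.
In check: yes, from the white queen on c7.
Legal moves: Kh8, Kf8, Kh6, Kg6, Kf6, Ne7.
Count: 6.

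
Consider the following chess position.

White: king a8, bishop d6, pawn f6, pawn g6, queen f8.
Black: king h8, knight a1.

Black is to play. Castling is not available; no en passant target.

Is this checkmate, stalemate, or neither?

checkmate

Black to move; black king on h8.
In check: yes, from the white queen on f8.
King squares — g7: attacked by Pf6; h7: attacked by Pg6; g8: attacked by Qf8.
Legal moves for Black: none.
In check with no legal moves → checkmate.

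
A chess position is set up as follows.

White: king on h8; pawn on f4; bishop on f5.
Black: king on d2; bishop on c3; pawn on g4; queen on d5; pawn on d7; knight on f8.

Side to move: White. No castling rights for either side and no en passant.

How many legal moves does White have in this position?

0

White to move; king on h8.
In check: yes, from the black bishop on c3.
Legal moves: none.
Count: 0.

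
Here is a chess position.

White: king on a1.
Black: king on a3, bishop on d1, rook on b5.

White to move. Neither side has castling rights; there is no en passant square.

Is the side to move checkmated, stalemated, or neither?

stalemate

White to move; white king on a1.
In check: no.
King squares — b1: attacked by Rb5; a2: attacked by Ka3; b2: attacked by Ka3.
Legal moves for White: none.
Not in check and no legal moves → stalemate.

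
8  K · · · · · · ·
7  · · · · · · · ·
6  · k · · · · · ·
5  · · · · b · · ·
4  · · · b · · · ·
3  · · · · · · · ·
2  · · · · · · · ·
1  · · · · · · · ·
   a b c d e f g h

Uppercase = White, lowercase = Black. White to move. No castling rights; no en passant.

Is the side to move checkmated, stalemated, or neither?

stalemate

White to move; white king on a8.
In check: no.
King squares — a7: attacked by Kb6; b7: attacked by Kb6; b8: attacked by Be5.
Legal moves for White: none.
Not in check and no legal moves → stalemate.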